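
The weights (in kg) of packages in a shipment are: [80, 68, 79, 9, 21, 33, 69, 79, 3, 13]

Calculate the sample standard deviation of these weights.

32.3941

Step 1: Compute the mean: 45.4
Step 2: Sum of squared deviations from the mean: 9444.4
Step 3: Sample variance = 9444.4 / 9 = 1049.3778
Step 4: Standard deviation = sqrt(1049.3778) = 32.3941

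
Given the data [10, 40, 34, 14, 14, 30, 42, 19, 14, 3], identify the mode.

14

Step 1: Count the frequency of each value:
  3: appears 1 time(s)
  10: appears 1 time(s)
  14: appears 3 time(s)
  19: appears 1 time(s)
  30: appears 1 time(s)
  34: appears 1 time(s)
  40: appears 1 time(s)
  42: appears 1 time(s)
Step 2: The value 14 appears most frequently (3 times).
Step 3: Mode = 14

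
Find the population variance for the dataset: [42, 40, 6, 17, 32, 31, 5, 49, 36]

222.2222

Step 1: Compute the mean: (42 + 40 + 6 + 17 + 32 + 31 + 5 + 49 + 36) / 9 = 28.6667
Step 2: Compute squared deviations from the mean:
  (42 - 28.6667)^2 = 177.7778
  (40 - 28.6667)^2 = 128.4444
  (6 - 28.6667)^2 = 513.7778
  (17 - 28.6667)^2 = 136.1111
  (32 - 28.6667)^2 = 11.1111
  (31 - 28.6667)^2 = 5.4444
  (5 - 28.6667)^2 = 560.1111
  (49 - 28.6667)^2 = 413.4444
  (36 - 28.6667)^2 = 53.7778
Step 3: Sum of squared deviations = 2000
Step 4: Population variance = 2000 / 9 = 222.2222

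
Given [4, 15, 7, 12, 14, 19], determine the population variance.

25.1389

Step 1: Compute the mean: (4 + 15 + 7 + 12 + 14 + 19) / 6 = 11.8333
Step 2: Compute squared deviations from the mean:
  (4 - 11.8333)^2 = 61.3611
  (15 - 11.8333)^2 = 10.0278
  (7 - 11.8333)^2 = 23.3611
  (12 - 11.8333)^2 = 0.0278
  (14 - 11.8333)^2 = 4.6944
  (19 - 11.8333)^2 = 51.3611
Step 3: Sum of squared deviations = 150.8333
Step 4: Population variance = 150.8333 / 6 = 25.1389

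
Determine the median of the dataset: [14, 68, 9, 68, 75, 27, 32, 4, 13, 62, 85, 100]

47

Step 1: Sort the data in ascending order: [4, 9, 13, 14, 27, 32, 62, 68, 68, 75, 85, 100]
Step 2: The number of values is n = 12.
Step 3: Since n is even, the median is the average of positions 6 and 7:
  Median = (32 + 62) / 2 = 47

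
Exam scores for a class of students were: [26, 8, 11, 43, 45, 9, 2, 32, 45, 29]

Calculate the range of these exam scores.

43

Step 1: Identify the maximum value: max = 45
Step 2: Identify the minimum value: min = 2
Step 3: Range = max - min = 45 - 2 = 43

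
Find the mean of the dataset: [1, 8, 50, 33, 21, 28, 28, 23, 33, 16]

24.1

Step 1: Sum all values: 1 + 8 + 50 + 33 + 21 + 28 + 28 + 23 + 33 + 16 = 241
Step 2: Count the number of values: n = 10
Step 3: Mean = sum / n = 241 / 10 = 24.1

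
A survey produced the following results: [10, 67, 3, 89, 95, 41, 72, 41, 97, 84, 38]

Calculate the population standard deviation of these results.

31.7818

Step 1: Compute the mean: 57.9091
Step 2: Sum of squared deviations from the mean: 11110.9091
Step 3: Population variance = 11110.9091 / 11 = 1010.0826
Step 4: Standard deviation = sqrt(1010.0826) = 31.7818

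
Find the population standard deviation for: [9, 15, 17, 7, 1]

5.7411

Step 1: Compute the mean: 9.8
Step 2: Sum of squared deviations from the mean: 164.8
Step 3: Population variance = 164.8 / 5 = 32.96
Step 4: Standard deviation = sqrt(32.96) = 5.7411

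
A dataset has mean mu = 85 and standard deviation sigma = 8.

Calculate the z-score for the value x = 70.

-1.875

Step 1: Recall the z-score formula: z = (x - mu) / sigma
Step 2: Substitute values: z = (70 - 85) / 8
Step 3: z = -15 / 8 = -1.875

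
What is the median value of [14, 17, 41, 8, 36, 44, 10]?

17

Step 1: Sort the data in ascending order: [8, 10, 14, 17, 36, 41, 44]
Step 2: The number of values is n = 7.
Step 3: Since n is odd, the median is the middle value at position 4: 17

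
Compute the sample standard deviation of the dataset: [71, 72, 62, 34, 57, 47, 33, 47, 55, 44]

13.7178

Step 1: Compute the mean: 52.2
Step 2: Sum of squared deviations from the mean: 1693.6
Step 3: Sample variance = 1693.6 / 9 = 188.1778
Step 4: Standard deviation = sqrt(188.1778) = 13.7178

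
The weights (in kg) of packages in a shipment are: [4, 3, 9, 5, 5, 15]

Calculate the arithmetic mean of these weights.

6.8333

Step 1: Sum all values: 4 + 3 + 9 + 5 + 5 + 15 = 41
Step 2: Count the number of values: n = 6
Step 3: Mean = sum / n = 41 / 6 = 6.8333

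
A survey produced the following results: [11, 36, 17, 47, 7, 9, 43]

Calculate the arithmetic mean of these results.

24.2857

Step 1: Sum all values: 11 + 36 + 17 + 47 + 7 + 9 + 43 = 170
Step 2: Count the number of values: n = 7
Step 3: Mean = sum / n = 170 / 7 = 24.2857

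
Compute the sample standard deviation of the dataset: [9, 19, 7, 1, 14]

6.8557

Step 1: Compute the mean: 10
Step 2: Sum of squared deviations from the mean: 188
Step 3: Sample variance = 188 / 4 = 47
Step 4: Standard deviation = sqrt(47) = 6.8557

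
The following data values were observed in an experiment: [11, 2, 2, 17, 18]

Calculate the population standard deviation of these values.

6.957

Step 1: Compute the mean: 10
Step 2: Sum of squared deviations from the mean: 242
Step 3: Population variance = 242 / 5 = 48.4
Step 4: Standard deviation = sqrt(48.4) = 6.957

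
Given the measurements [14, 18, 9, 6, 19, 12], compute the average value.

13

Step 1: Sum all values: 14 + 18 + 9 + 6 + 19 + 12 = 78
Step 2: Count the number of values: n = 6
Step 3: Mean = sum / n = 78 / 6 = 13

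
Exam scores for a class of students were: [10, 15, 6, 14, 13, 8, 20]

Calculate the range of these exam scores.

14

Step 1: Identify the maximum value: max = 20
Step 2: Identify the minimum value: min = 6
Step 3: Range = max - min = 20 - 6 = 14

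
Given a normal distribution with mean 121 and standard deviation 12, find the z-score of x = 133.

1

Step 1: Recall the z-score formula: z = (x - mu) / sigma
Step 2: Substitute values: z = (133 - 121) / 12
Step 3: z = 12 / 12 = 1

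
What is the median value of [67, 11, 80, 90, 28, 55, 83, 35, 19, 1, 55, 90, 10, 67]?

55

Step 1: Sort the data in ascending order: [1, 10, 11, 19, 28, 35, 55, 55, 67, 67, 80, 83, 90, 90]
Step 2: The number of values is n = 14.
Step 3: Since n is even, the median is the average of positions 7 and 8:
  Median = (55 + 55) / 2 = 55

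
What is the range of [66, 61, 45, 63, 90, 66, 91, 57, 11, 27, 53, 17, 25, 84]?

80

Step 1: Identify the maximum value: max = 91
Step 2: Identify the minimum value: min = 11
Step 3: Range = max - min = 91 - 11 = 80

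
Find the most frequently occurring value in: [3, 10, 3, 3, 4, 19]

3

Step 1: Count the frequency of each value:
  3: appears 3 time(s)
  4: appears 1 time(s)
  10: appears 1 time(s)
  19: appears 1 time(s)
Step 2: The value 3 appears most frequently (3 times).
Step 3: Mode = 3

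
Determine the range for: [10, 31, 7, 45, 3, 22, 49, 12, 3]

46

Step 1: Identify the maximum value: max = 49
Step 2: Identify the minimum value: min = 3
Step 3: Range = max - min = 49 - 3 = 46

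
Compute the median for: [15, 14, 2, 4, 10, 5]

7.5

Step 1: Sort the data in ascending order: [2, 4, 5, 10, 14, 15]
Step 2: The number of values is n = 6.
Step 3: Since n is even, the median is the average of positions 3 and 4:
  Median = (5 + 10) / 2 = 7.5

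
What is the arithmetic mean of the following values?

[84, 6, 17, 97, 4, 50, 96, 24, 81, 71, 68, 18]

51.3333

Step 1: Sum all values: 84 + 6 + 17 + 97 + 4 + 50 + 96 + 24 + 81 + 71 + 68 + 18 = 616
Step 2: Count the number of values: n = 12
Step 3: Mean = sum / n = 616 / 12 = 51.3333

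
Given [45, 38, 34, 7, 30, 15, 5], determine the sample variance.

249.8095

Step 1: Compute the mean: (45 + 38 + 34 + 7 + 30 + 15 + 5) / 7 = 24.8571
Step 2: Compute squared deviations from the mean:
  (45 - 24.8571)^2 = 405.7347
  (38 - 24.8571)^2 = 172.7347
  (34 - 24.8571)^2 = 83.5918
  (7 - 24.8571)^2 = 318.8776
  (30 - 24.8571)^2 = 26.449
  (15 - 24.8571)^2 = 97.1633
  (5 - 24.8571)^2 = 394.3061
Step 3: Sum of squared deviations = 1498.8571
Step 4: Sample variance = 1498.8571 / 6 = 249.8095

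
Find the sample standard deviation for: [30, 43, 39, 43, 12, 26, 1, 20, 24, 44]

14.5281

Step 1: Compute the mean: 28.2
Step 2: Sum of squared deviations from the mean: 1899.6
Step 3: Sample variance = 1899.6 / 9 = 211.0667
Step 4: Standard deviation = sqrt(211.0667) = 14.5281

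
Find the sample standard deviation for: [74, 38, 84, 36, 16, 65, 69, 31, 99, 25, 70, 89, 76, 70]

25.9552

Step 1: Compute the mean: 60.1429
Step 2: Sum of squared deviations from the mean: 8757.7143
Step 3: Sample variance = 8757.7143 / 13 = 673.6703
Step 4: Standard deviation = sqrt(673.6703) = 25.9552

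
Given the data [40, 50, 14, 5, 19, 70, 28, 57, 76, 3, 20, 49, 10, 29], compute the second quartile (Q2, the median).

28.5

Step 1: Sort the data: [3, 5, 10, 14, 19, 20, 28, 29, 40, 49, 50, 57, 70, 76]
Step 2: n = 14
Step 3: Q2 is the median. Since n is even, it is the average of the values at positions 7 and 8:
  Q2 = (28 + 29) / 2 = 28.5
Step 4: Q2 = 28.5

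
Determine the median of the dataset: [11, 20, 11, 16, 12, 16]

14

Step 1: Sort the data in ascending order: [11, 11, 12, 16, 16, 20]
Step 2: The number of values is n = 6.
Step 3: Since n is even, the median is the average of positions 3 and 4:
  Median = (12 + 16) / 2 = 14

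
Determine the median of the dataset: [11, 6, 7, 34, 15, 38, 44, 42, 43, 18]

26

Step 1: Sort the data in ascending order: [6, 7, 11, 15, 18, 34, 38, 42, 43, 44]
Step 2: The number of values is n = 10.
Step 3: Since n is even, the median is the average of positions 5 and 6:
  Median = (18 + 34) / 2 = 26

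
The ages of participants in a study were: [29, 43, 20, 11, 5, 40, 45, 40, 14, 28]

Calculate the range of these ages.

40

Step 1: Identify the maximum value: max = 45
Step 2: Identify the minimum value: min = 5
Step 3: Range = max - min = 45 - 5 = 40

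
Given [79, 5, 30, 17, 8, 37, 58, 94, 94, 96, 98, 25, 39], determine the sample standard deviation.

35.7314

Step 1: Compute the mean: 52.3077
Step 2: Sum of squared deviations from the mean: 15320.7692
Step 3: Sample variance = 15320.7692 / 12 = 1276.7308
Step 4: Standard deviation = sqrt(1276.7308) = 35.7314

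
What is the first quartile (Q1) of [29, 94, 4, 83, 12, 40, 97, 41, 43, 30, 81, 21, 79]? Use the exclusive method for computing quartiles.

25

Step 1: Sort the data: [4, 12, 21, 29, 30, 40, 41, 43, 79, 81, 83, 94, 97]
Step 2: n = 13
Step 3: Using the exclusive quartile method:
  Q1 = 25
  Q2 (median) = 41
  Q3 = 82
  IQR = Q3 - Q1 = 82 - 25 = 57
Step 4: Q1 = 25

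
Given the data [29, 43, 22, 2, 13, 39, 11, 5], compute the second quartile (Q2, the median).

17.5

Step 1: Sort the data: [2, 5, 11, 13, 22, 29, 39, 43]
Step 2: n = 8
Step 3: Q2 is the median. Since n is even, it is the average of the values at positions 4 and 5:
  Q2 = (13 + 22) / 2 = 17.5
Step 4: Q2 = 17.5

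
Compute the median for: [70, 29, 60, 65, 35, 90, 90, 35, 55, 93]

62.5

Step 1: Sort the data in ascending order: [29, 35, 35, 55, 60, 65, 70, 90, 90, 93]
Step 2: The number of values is n = 10.
Step 3: Since n is even, the median is the average of positions 5 and 6:
  Median = (60 + 65) / 2 = 62.5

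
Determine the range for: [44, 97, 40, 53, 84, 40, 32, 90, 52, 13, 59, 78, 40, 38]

84

Step 1: Identify the maximum value: max = 97
Step 2: Identify the minimum value: min = 13
Step 3: Range = max - min = 97 - 13 = 84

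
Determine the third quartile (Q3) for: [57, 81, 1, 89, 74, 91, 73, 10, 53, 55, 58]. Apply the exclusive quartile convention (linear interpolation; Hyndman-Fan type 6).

81

Step 1: Sort the data: [1, 10, 53, 55, 57, 58, 73, 74, 81, 89, 91]
Step 2: n = 11
Step 3: Using the exclusive quartile method:
  Q1 = 53
  Q2 (median) = 58
  Q3 = 81
  IQR = Q3 - Q1 = 81 - 53 = 28
Step 4: Q3 = 81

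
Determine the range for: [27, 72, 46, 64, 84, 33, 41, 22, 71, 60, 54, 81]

62

Step 1: Identify the maximum value: max = 84
Step 2: Identify the minimum value: min = 22
Step 3: Range = max - min = 84 - 22 = 62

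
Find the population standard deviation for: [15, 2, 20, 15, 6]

6.5909

Step 1: Compute the mean: 11.6
Step 2: Sum of squared deviations from the mean: 217.2
Step 3: Population variance = 217.2 / 5 = 43.44
Step 4: Standard deviation = sqrt(43.44) = 6.5909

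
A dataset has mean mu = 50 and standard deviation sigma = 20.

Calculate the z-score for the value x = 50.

0

Step 1: Recall the z-score formula: z = (x - mu) / sigma
Step 2: Substitute values: z = (50 - 50) / 20
Step 3: z = 0 / 20 = 0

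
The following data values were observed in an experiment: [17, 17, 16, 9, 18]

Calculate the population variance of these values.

10.64

Step 1: Compute the mean: (17 + 17 + 16 + 9 + 18) / 5 = 15.4
Step 2: Compute squared deviations from the mean:
  (17 - 15.4)^2 = 2.56
  (17 - 15.4)^2 = 2.56
  (16 - 15.4)^2 = 0.36
  (9 - 15.4)^2 = 40.96
  (18 - 15.4)^2 = 6.76
Step 3: Sum of squared deviations = 53.2
Step 4: Population variance = 53.2 / 5 = 10.64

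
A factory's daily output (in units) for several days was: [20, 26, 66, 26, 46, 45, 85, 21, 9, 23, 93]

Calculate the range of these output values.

84

Step 1: Identify the maximum value: max = 93
Step 2: Identify the minimum value: min = 9
Step 3: Range = max - min = 93 - 9 = 84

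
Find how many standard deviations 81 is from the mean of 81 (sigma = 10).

0

Step 1: Recall the z-score formula: z = (x - mu) / sigma
Step 2: Substitute values: z = (81 - 81) / 10
Step 3: z = 0 / 10 = 0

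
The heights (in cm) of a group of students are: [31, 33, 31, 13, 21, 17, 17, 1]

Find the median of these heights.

19

Step 1: Sort the data in ascending order: [1, 13, 17, 17, 21, 31, 31, 33]
Step 2: The number of values is n = 8.
Step 3: Since n is even, the median is the average of positions 4 and 5:
  Median = (17 + 21) / 2 = 19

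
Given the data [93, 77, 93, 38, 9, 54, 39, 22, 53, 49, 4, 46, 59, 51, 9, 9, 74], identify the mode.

9

Step 1: Count the frequency of each value:
  4: appears 1 time(s)
  9: appears 3 time(s)
  22: appears 1 time(s)
  38: appears 1 time(s)
  39: appears 1 time(s)
  46: appears 1 time(s)
  49: appears 1 time(s)
  51: appears 1 time(s)
  53: appears 1 time(s)
  54: appears 1 time(s)
  59: appears 1 time(s)
  74: appears 1 time(s)
  77: appears 1 time(s)
  93: appears 2 time(s)
Step 2: The value 9 appears most frequently (3 times).
Step 3: Mode = 9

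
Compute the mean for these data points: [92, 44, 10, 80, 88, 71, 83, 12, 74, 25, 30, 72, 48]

56.0769

Step 1: Sum all values: 92 + 44 + 10 + 80 + 88 + 71 + 83 + 12 + 74 + 25 + 30 + 72 + 48 = 729
Step 2: Count the number of values: n = 13
Step 3: Mean = sum / n = 729 / 13 = 56.0769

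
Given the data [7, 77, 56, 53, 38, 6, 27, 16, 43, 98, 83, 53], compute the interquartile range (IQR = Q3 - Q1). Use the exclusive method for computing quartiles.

53

Step 1: Sort the data: [6, 7, 16, 27, 38, 43, 53, 53, 56, 77, 83, 98]
Step 2: n = 12
Step 3: Using the exclusive quartile method:
  Q1 = 18.75
  Q2 (median) = 48
  Q3 = 71.75
  IQR = Q3 - Q1 = 71.75 - 18.75 = 53
Step 4: IQR = 53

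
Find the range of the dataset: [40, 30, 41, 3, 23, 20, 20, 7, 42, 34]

39

Step 1: Identify the maximum value: max = 42
Step 2: Identify the minimum value: min = 3
Step 3: Range = max - min = 42 - 3 = 39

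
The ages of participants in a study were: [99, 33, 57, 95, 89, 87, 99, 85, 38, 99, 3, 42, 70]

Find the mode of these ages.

99

Step 1: Count the frequency of each value:
  3: appears 1 time(s)
  33: appears 1 time(s)
  38: appears 1 time(s)
  42: appears 1 time(s)
  57: appears 1 time(s)
  70: appears 1 time(s)
  85: appears 1 time(s)
  87: appears 1 time(s)
  89: appears 1 time(s)
  95: appears 1 time(s)
  99: appears 3 time(s)
Step 2: The value 99 appears most frequently (3 times).
Step 3: Mode = 99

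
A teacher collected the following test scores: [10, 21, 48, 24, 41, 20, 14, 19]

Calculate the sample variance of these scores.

172.5536

Step 1: Compute the mean: (10 + 21 + 48 + 24 + 41 + 20 + 14 + 19) / 8 = 24.625
Step 2: Compute squared deviations from the mean:
  (10 - 24.625)^2 = 213.8906
  (21 - 24.625)^2 = 13.1406
  (48 - 24.625)^2 = 546.3906
  (24 - 24.625)^2 = 0.3906
  (41 - 24.625)^2 = 268.1406
  (20 - 24.625)^2 = 21.3906
  (14 - 24.625)^2 = 112.8906
  (19 - 24.625)^2 = 31.6406
Step 3: Sum of squared deviations = 1207.875
Step 4: Sample variance = 1207.875 / 7 = 172.5536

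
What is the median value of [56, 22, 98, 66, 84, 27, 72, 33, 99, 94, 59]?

66

Step 1: Sort the data in ascending order: [22, 27, 33, 56, 59, 66, 72, 84, 94, 98, 99]
Step 2: The number of values is n = 11.
Step 3: Since n is odd, the median is the middle value at position 6: 66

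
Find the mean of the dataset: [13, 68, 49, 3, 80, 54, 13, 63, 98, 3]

44.4

Step 1: Sum all values: 13 + 68 + 49 + 3 + 80 + 54 + 13 + 63 + 98 + 3 = 444
Step 2: Count the number of values: n = 10
Step 3: Mean = sum / n = 444 / 10 = 44.4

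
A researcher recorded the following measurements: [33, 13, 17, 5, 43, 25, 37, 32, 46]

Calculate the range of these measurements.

41

Step 1: Identify the maximum value: max = 46
Step 2: Identify the minimum value: min = 5
Step 3: Range = max - min = 46 - 5 = 41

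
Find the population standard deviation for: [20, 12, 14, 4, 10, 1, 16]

6.1644

Step 1: Compute the mean: 11
Step 2: Sum of squared deviations from the mean: 266
Step 3: Population variance = 266 / 7 = 38
Step 4: Standard deviation = sqrt(38) = 6.1644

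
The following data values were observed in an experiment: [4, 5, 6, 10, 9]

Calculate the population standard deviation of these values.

2.3152

Step 1: Compute the mean: 6.8
Step 2: Sum of squared deviations from the mean: 26.8
Step 3: Population variance = 26.8 / 5 = 5.36
Step 4: Standard deviation = sqrt(5.36) = 2.3152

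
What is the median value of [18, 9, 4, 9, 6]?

9

Step 1: Sort the data in ascending order: [4, 6, 9, 9, 18]
Step 2: The number of values is n = 5.
Step 3: Since n is odd, the median is the middle value at position 3: 9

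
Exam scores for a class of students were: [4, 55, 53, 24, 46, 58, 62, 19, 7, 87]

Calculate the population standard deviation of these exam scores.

25.5078

Step 1: Compute the mean: 41.5
Step 2: Sum of squared deviations from the mean: 6506.5
Step 3: Population variance = 6506.5 / 10 = 650.65
Step 4: Standard deviation = sqrt(650.65) = 25.5078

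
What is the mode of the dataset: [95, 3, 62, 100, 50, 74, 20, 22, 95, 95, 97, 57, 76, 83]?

95

Step 1: Count the frequency of each value:
  3: appears 1 time(s)
  20: appears 1 time(s)
  22: appears 1 time(s)
  50: appears 1 time(s)
  57: appears 1 time(s)
  62: appears 1 time(s)
  74: appears 1 time(s)
  76: appears 1 time(s)
  83: appears 1 time(s)
  95: appears 3 time(s)
  97: appears 1 time(s)
  100: appears 1 time(s)
Step 2: The value 95 appears most frequently (3 times).
Step 3: Mode = 95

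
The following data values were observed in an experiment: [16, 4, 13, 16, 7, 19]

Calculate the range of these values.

15

Step 1: Identify the maximum value: max = 19
Step 2: Identify the minimum value: min = 4
Step 3: Range = max - min = 19 - 4 = 15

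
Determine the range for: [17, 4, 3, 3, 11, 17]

14

Step 1: Identify the maximum value: max = 17
Step 2: Identify the minimum value: min = 3
Step 3: Range = max - min = 17 - 3 = 14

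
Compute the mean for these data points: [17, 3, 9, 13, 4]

9.2

Step 1: Sum all values: 17 + 3 + 9 + 13 + 4 = 46
Step 2: Count the number of values: n = 5
Step 3: Mean = sum / n = 46 / 5 = 9.2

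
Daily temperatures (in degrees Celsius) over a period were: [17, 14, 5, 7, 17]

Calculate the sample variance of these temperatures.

32

Step 1: Compute the mean: (17 + 14 + 5 + 7 + 17) / 5 = 12
Step 2: Compute squared deviations from the mean:
  (17 - 12)^2 = 25
  (14 - 12)^2 = 4
  (5 - 12)^2 = 49
  (7 - 12)^2 = 25
  (17 - 12)^2 = 25
Step 3: Sum of squared deviations = 128
Step 4: Sample variance = 128 / 4 = 32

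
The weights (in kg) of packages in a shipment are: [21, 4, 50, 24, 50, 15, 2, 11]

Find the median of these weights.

18

Step 1: Sort the data in ascending order: [2, 4, 11, 15, 21, 24, 50, 50]
Step 2: The number of values is n = 8.
Step 3: Since n is even, the median is the average of positions 4 and 5:
  Median = (15 + 21) / 2 = 18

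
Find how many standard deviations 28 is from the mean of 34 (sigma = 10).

-0.6

Step 1: Recall the z-score formula: z = (x - mu) / sigma
Step 2: Substitute values: z = (28 - 34) / 10
Step 3: z = -6 / 10 = -0.6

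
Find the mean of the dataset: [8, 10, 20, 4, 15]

11.4

Step 1: Sum all values: 8 + 10 + 20 + 4 + 15 = 57
Step 2: Count the number of values: n = 5
Step 3: Mean = sum / n = 57 / 5 = 11.4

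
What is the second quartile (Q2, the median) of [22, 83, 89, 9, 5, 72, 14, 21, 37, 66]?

29.5

Step 1: Sort the data: [5, 9, 14, 21, 22, 37, 66, 72, 83, 89]
Step 2: n = 10
Step 3: Q2 is the median. Since n is even, it is the average of the values at positions 5 and 6:
  Q2 = (22 + 37) / 2 = 29.5
Step 4: Q2 = 29.5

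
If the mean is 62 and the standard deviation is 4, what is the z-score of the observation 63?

0.25

Step 1: Recall the z-score formula: z = (x - mu) / sigma
Step 2: Substitute values: z = (63 - 62) / 4
Step 3: z = 1 / 4 = 0.25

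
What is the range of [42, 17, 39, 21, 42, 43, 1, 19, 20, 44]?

43

Step 1: Identify the maximum value: max = 44
Step 2: Identify the minimum value: min = 1
Step 3: Range = max - min = 44 - 1 = 43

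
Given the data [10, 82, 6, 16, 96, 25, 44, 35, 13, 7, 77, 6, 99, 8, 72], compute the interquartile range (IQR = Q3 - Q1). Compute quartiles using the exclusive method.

69

Step 1: Sort the data: [6, 6, 7, 8, 10, 13, 16, 25, 35, 44, 72, 77, 82, 96, 99]
Step 2: n = 15
Step 3: Using the exclusive quartile method:
  Q1 = 8
  Q2 (median) = 25
  Q3 = 77
  IQR = Q3 - Q1 = 77 - 8 = 69
Step 4: IQR = 69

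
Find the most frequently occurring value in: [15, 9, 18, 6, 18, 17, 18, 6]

18

Step 1: Count the frequency of each value:
  6: appears 2 time(s)
  9: appears 1 time(s)
  15: appears 1 time(s)
  17: appears 1 time(s)
  18: appears 3 time(s)
Step 2: The value 18 appears most frequently (3 times).
Step 3: Mode = 18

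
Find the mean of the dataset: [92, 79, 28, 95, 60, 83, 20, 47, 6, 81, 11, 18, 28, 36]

48.8571

Step 1: Sum all values: 92 + 79 + 28 + 95 + 60 + 83 + 20 + 47 + 6 + 81 + 11 + 18 + 28 + 36 = 684
Step 2: Count the number of values: n = 14
Step 3: Mean = sum / n = 684 / 14 = 48.8571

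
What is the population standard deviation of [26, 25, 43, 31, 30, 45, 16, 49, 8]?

12.8062

Step 1: Compute the mean: 30.3333
Step 2: Sum of squared deviations from the mean: 1476
Step 3: Population variance = 1476 / 9 = 164
Step 4: Standard deviation = sqrt(164) = 12.8062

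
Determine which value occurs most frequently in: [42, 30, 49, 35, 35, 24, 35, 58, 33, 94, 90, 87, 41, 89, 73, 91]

35

Step 1: Count the frequency of each value:
  24: appears 1 time(s)
  30: appears 1 time(s)
  33: appears 1 time(s)
  35: appears 3 time(s)
  41: appears 1 time(s)
  42: appears 1 time(s)
  49: appears 1 time(s)
  58: appears 1 time(s)
  73: appears 1 time(s)
  87: appears 1 time(s)
  89: appears 1 time(s)
  90: appears 1 time(s)
  91: appears 1 time(s)
  94: appears 1 time(s)
Step 2: The value 35 appears most frequently (3 times).
Step 3: Mode = 35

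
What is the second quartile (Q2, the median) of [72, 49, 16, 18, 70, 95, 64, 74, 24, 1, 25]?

49

Step 1: Sort the data: [1, 16, 18, 24, 25, 49, 64, 70, 72, 74, 95]
Step 2: n = 11
Step 3: Q2 is the median. Since n is odd, it is the middle value at position 6: 49
Step 4: Q2 = 49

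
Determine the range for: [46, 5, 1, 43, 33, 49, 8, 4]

48

Step 1: Identify the maximum value: max = 49
Step 2: Identify the minimum value: min = 1
Step 3: Range = max - min = 49 - 1 = 48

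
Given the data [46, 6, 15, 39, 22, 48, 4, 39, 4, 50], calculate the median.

30.5

Step 1: Sort the data in ascending order: [4, 4, 6, 15, 22, 39, 39, 46, 48, 50]
Step 2: The number of values is n = 10.
Step 3: Since n is even, the median is the average of positions 5 and 6:
  Median = (22 + 39) / 2 = 30.5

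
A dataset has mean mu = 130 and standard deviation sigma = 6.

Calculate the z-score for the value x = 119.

-1.8333

Step 1: Recall the z-score formula: z = (x - mu) / sigma
Step 2: Substitute values: z = (119 - 130) / 6
Step 3: z = -11 / 6 = -1.8333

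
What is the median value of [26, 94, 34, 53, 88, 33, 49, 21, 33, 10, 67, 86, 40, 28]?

37

Step 1: Sort the data in ascending order: [10, 21, 26, 28, 33, 33, 34, 40, 49, 53, 67, 86, 88, 94]
Step 2: The number of values is n = 14.
Step 3: Since n is even, the median is the average of positions 7 and 8:
  Median = (34 + 40) / 2 = 37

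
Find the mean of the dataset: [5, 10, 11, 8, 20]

10.8

Step 1: Sum all values: 5 + 10 + 11 + 8 + 20 = 54
Step 2: Count the number of values: n = 5
Step 3: Mean = sum / n = 54 / 5 = 10.8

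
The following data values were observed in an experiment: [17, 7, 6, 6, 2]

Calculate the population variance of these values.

25.04

Step 1: Compute the mean: (17 + 7 + 6 + 6 + 2) / 5 = 7.6
Step 2: Compute squared deviations from the mean:
  (17 - 7.6)^2 = 88.36
  (7 - 7.6)^2 = 0.36
  (6 - 7.6)^2 = 2.56
  (6 - 7.6)^2 = 2.56
  (2 - 7.6)^2 = 31.36
Step 3: Sum of squared deviations = 125.2
Step 4: Population variance = 125.2 / 5 = 25.04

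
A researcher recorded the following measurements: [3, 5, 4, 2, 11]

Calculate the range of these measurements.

9

Step 1: Identify the maximum value: max = 11
Step 2: Identify the minimum value: min = 2
Step 3: Range = max - min = 11 - 2 = 9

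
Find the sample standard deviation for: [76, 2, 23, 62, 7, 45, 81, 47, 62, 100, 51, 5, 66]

31.0675

Step 1: Compute the mean: 48.2308
Step 2: Sum of squared deviations from the mean: 11582.3077
Step 3: Sample variance = 11582.3077 / 12 = 965.1923
Step 4: Standard deviation = sqrt(965.1923) = 31.0675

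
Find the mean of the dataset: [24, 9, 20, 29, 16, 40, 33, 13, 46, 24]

25.4

Step 1: Sum all values: 24 + 9 + 20 + 29 + 16 + 40 + 33 + 13 + 46 + 24 = 254
Step 2: Count the number of values: n = 10
Step 3: Mean = sum / n = 254 / 10 = 25.4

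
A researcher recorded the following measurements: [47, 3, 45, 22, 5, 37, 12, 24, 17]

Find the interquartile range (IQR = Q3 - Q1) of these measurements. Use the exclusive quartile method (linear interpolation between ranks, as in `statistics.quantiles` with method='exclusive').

32.5

Step 1: Sort the data: [3, 5, 12, 17, 22, 24, 37, 45, 47]
Step 2: n = 9
Step 3: Using the exclusive quartile method:
  Q1 = 8.5
  Q2 (median) = 22
  Q3 = 41
  IQR = Q3 - Q1 = 41 - 8.5 = 32.5
Step 4: IQR = 32.5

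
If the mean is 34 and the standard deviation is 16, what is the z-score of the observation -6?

-2.5

Step 1: Recall the z-score formula: z = (x - mu) / sigma
Step 2: Substitute values: z = (-6 - 34) / 16
Step 3: z = -40 / 16 = -2.5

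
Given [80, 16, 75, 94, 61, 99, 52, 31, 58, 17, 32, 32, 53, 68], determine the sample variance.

715.978

Step 1: Compute the mean: (80 + 16 + 75 + 94 + 61 + 99 + 52 + 31 + 58 + 17 + 32 + 32 + 53 + 68) / 14 = 54.8571
Step 2: Compute squared deviations from the mean:
  (80 - 54.8571)^2 = 632.1633
  (16 - 54.8571)^2 = 1509.8776
  (75 - 54.8571)^2 = 405.7347
  (94 - 54.8571)^2 = 1532.1633
  (61 - 54.8571)^2 = 37.7347
  (99 - 54.8571)^2 = 1948.5918
  (52 - 54.8571)^2 = 8.1633
  (31 - 54.8571)^2 = 569.1633
  (58 - 54.8571)^2 = 9.8776
  (17 - 54.8571)^2 = 1433.1633
  (32 - 54.8571)^2 = 522.449
  (32 - 54.8571)^2 = 522.449
  (53 - 54.8571)^2 = 3.449
  (68 - 54.8571)^2 = 172.7347
Step 3: Sum of squared deviations = 9307.7143
Step 4: Sample variance = 9307.7143 / 13 = 715.978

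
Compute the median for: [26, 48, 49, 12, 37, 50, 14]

37

Step 1: Sort the data in ascending order: [12, 14, 26, 37, 48, 49, 50]
Step 2: The number of values is n = 7.
Step 3: Since n is odd, the median is the middle value at position 4: 37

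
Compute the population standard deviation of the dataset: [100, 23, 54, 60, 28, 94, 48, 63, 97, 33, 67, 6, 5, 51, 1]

31.6874

Step 1: Compute the mean: 48.6667
Step 2: Sum of squared deviations from the mean: 15061.3333
Step 3: Population variance = 15061.3333 / 15 = 1004.0889
Step 4: Standard deviation = sqrt(1004.0889) = 31.6874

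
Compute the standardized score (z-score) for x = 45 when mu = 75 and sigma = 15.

-2

Step 1: Recall the z-score formula: z = (x - mu) / sigma
Step 2: Substitute values: z = (45 - 75) / 15
Step 3: z = -30 / 15 = -2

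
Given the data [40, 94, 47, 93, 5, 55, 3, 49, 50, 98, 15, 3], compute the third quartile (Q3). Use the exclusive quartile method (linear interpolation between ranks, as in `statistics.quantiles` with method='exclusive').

83.5

Step 1: Sort the data: [3, 3, 5, 15, 40, 47, 49, 50, 55, 93, 94, 98]
Step 2: n = 12
Step 3: Using the exclusive quartile method:
  Q1 = 7.5
  Q2 (median) = 48
  Q3 = 83.5
  IQR = Q3 - Q1 = 83.5 - 7.5 = 76
Step 4: Q3 = 83.5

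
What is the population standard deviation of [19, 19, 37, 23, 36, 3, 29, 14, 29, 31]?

10.02

Step 1: Compute the mean: 24
Step 2: Sum of squared deviations from the mean: 1004
Step 3: Population variance = 1004 / 10 = 100.4
Step 4: Standard deviation = sqrt(100.4) = 10.02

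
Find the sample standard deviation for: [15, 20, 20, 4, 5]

7.8549

Step 1: Compute the mean: 12.8
Step 2: Sum of squared deviations from the mean: 246.8
Step 3: Sample variance = 246.8 / 4 = 61.7
Step 4: Standard deviation = sqrt(61.7) = 7.8549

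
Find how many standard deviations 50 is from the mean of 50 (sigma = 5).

0

Step 1: Recall the z-score formula: z = (x - mu) / sigma
Step 2: Substitute values: z = (50 - 50) / 5
Step 3: z = 0 / 5 = 0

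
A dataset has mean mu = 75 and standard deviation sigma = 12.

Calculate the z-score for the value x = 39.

-3

Step 1: Recall the z-score formula: z = (x - mu) / sigma
Step 2: Substitute values: z = (39 - 75) / 12
Step 3: z = -36 / 12 = -3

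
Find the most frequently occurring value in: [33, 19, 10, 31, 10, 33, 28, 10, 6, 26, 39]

10

Step 1: Count the frequency of each value:
  6: appears 1 time(s)
  10: appears 3 time(s)
  19: appears 1 time(s)
  26: appears 1 time(s)
  28: appears 1 time(s)
  31: appears 1 time(s)
  33: appears 2 time(s)
  39: appears 1 time(s)
Step 2: The value 10 appears most frequently (3 times).
Step 3: Mode = 10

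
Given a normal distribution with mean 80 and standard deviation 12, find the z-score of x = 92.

1

Step 1: Recall the z-score formula: z = (x - mu) / sigma
Step 2: Substitute values: z = (92 - 80) / 12
Step 3: z = 12 / 12 = 1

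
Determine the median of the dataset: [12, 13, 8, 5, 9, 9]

9

Step 1: Sort the data in ascending order: [5, 8, 9, 9, 12, 13]
Step 2: The number of values is n = 6.
Step 3: Since n is even, the median is the average of positions 3 and 4:
  Median = (9 + 9) / 2 = 9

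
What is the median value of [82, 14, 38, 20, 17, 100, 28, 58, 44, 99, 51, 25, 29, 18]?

33.5

Step 1: Sort the data in ascending order: [14, 17, 18, 20, 25, 28, 29, 38, 44, 51, 58, 82, 99, 100]
Step 2: The number of values is n = 14.
Step 3: Since n is even, the median is the average of positions 7 and 8:
  Median = (29 + 38) / 2 = 33.5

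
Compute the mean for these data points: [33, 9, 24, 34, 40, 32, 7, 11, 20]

23.3333

Step 1: Sum all values: 33 + 9 + 24 + 34 + 40 + 32 + 7 + 11 + 20 = 210
Step 2: Count the number of values: n = 9
Step 3: Mean = sum / n = 210 / 9 = 23.3333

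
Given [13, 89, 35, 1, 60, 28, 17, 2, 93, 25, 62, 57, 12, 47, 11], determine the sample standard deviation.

29.9051

Step 1: Compute the mean: 36.8
Step 2: Sum of squared deviations from the mean: 12520.4
Step 3: Sample variance = 12520.4 / 14 = 894.3143
Step 4: Standard deviation = sqrt(894.3143) = 29.9051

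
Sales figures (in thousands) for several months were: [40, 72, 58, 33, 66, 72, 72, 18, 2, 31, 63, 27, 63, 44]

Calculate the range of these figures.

70

Step 1: Identify the maximum value: max = 72
Step 2: Identify the minimum value: min = 2
Step 3: Range = max - min = 72 - 2 = 70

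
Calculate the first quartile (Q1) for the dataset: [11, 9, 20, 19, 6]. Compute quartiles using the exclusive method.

7.5

Step 1: Sort the data: [6, 9, 11, 19, 20]
Step 2: n = 5
Step 3: Using the exclusive quartile method:
  Q1 = 7.5
  Q2 (median) = 11
  Q3 = 19.5
  IQR = Q3 - Q1 = 19.5 - 7.5 = 12
Step 4: Q1 = 7.5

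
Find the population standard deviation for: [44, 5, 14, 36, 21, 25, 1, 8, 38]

14.6515

Step 1: Compute the mean: 21.3333
Step 2: Sum of squared deviations from the mean: 1932
Step 3: Population variance = 1932 / 9 = 214.6667
Step 4: Standard deviation = sqrt(214.6667) = 14.6515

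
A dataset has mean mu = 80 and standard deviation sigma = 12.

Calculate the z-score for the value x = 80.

0

Step 1: Recall the z-score formula: z = (x - mu) / sigma
Step 2: Substitute values: z = (80 - 80) / 12
Step 3: z = 0 / 12 = 0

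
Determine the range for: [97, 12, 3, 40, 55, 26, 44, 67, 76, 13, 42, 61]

94

Step 1: Identify the maximum value: max = 97
Step 2: Identify the minimum value: min = 3
Step 3: Range = max - min = 97 - 3 = 94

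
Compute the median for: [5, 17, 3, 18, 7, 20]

12

Step 1: Sort the data in ascending order: [3, 5, 7, 17, 18, 20]
Step 2: The number of values is n = 6.
Step 3: Since n is even, the median is the average of positions 3 and 4:
  Median = (7 + 17) / 2 = 12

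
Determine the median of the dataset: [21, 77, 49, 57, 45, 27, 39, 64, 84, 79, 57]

57

Step 1: Sort the data in ascending order: [21, 27, 39, 45, 49, 57, 57, 64, 77, 79, 84]
Step 2: The number of values is n = 11.
Step 3: Since n is odd, the median is the middle value at position 6: 57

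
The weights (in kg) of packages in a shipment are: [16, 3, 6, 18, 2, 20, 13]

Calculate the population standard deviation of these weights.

6.8542

Step 1: Compute the mean: 11.1429
Step 2: Sum of squared deviations from the mean: 328.8571
Step 3: Population variance = 328.8571 / 7 = 46.9796
Step 4: Standard deviation = sqrt(46.9796) = 6.8542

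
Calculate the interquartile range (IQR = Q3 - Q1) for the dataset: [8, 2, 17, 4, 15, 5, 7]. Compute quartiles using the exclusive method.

11

Step 1: Sort the data: [2, 4, 5, 7, 8, 15, 17]
Step 2: n = 7
Step 3: Using the exclusive quartile method:
  Q1 = 4
  Q2 (median) = 7
  Q3 = 15
  IQR = Q3 - Q1 = 15 - 4 = 11
Step 4: IQR = 11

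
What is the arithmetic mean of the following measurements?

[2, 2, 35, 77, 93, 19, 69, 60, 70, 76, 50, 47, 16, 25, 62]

46.8667

Step 1: Sum all values: 2 + 2 + 35 + 77 + 93 + 19 + 69 + 60 + 70 + 76 + 50 + 47 + 16 + 25 + 62 = 703
Step 2: Count the number of values: n = 15
Step 3: Mean = sum / n = 703 / 15 = 46.8667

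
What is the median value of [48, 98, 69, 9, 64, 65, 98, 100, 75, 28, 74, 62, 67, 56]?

66

Step 1: Sort the data in ascending order: [9, 28, 48, 56, 62, 64, 65, 67, 69, 74, 75, 98, 98, 100]
Step 2: The number of values is n = 14.
Step 3: Since n is even, the median is the average of positions 7 and 8:
  Median = (65 + 67) / 2 = 66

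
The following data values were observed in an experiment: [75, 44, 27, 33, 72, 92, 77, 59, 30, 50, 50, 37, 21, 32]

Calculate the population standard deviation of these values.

21.1642

Step 1: Compute the mean: 49.9286
Step 2: Sum of squared deviations from the mean: 6270.9286
Step 3: Population variance = 6270.9286 / 14 = 447.9235
Step 4: Standard deviation = sqrt(447.9235) = 21.1642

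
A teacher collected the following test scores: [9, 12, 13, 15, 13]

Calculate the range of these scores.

6

Step 1: Identify the maximum value: max = 15
Step 2: Identify the minimum value: min = 9
Step 3: Range = max - min = 15 - 9 = 6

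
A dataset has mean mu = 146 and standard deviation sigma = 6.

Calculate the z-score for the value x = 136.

-1.6667

Step 1: Recall the z-score formula: z = (x - mu) / sigma
Step 2: Substitute values: z = (136 - 146) / 6
Step 3: z = -10 / 6 = -1.6667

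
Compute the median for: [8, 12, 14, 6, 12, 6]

10

Step 1: Sort the data in ascending order: [6, 6, 8, 12, 12, 14]
Step 2: The number of values is n = 6.
Step 3: Since n is even, the median is the average of positions 3 and 4:
  Median = (8 + 12) / 2 = 10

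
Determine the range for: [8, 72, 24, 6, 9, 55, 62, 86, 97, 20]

91

Step 1: Identify the maximum value: max = 97
Step 2: Identify the minimum value: min = 6
Step 3: Range = max - min = 97 - 6 = 91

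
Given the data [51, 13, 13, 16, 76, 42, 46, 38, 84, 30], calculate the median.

40

Step 1: Sort the data in ascending order: [13, 13, 16, 30, 38, 42, 46, 51, 76, 84]
Step 2: The number of values is n = 10.
Step 3: Since n is even, the median is the average of positions 5 and 6:
  Median = (38 + 42) / 2 = 40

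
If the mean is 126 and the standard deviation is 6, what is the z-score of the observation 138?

2

Step 1: Recall the z-score formula: z = (x - mu) / sigma
Step 2: Substitute values: z = (138 - 126) / 6
Step 3: z = 12 / 6 = 2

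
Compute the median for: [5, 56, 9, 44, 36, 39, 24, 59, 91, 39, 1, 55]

39

Step 1: Sort the data in ascending order: [1, 5, 9, 24, 36, 39, 39, 44, 55, 56, 59, 91]
Step 2: The number of values is n = 12.
Step 3: Since n is even, the median is the average of positions 6 and 7:
  Median = (39 + 39) / 2 = 39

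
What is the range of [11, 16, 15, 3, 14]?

13

Step 1: Identify the maximum value: max = 16
Step 2: Identify the minimum value: min = 3
Step 3: Range = max - min = 16 - 3 = 13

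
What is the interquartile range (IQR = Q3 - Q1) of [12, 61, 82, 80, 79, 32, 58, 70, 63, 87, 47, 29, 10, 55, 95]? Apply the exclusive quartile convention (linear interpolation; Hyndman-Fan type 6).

48

Step 1: Sort the data: [10, 12, 29, 32, 47, 55, 58, 61, 63, 70, 79, 80, 82, 87, 95]
Step 2: n = 15
Step 3: Using the exclusive quartile method:
  Q1 = 32
  Q2 (median) = 61
  Q3 = 80
  IQR = Q3 - Q1 = 80 - 32 = 48
Step 4: IQR = 48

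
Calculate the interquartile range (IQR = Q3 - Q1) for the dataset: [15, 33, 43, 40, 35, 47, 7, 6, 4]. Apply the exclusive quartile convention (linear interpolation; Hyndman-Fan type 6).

35

Step 1: Sort the data: [4, 6, 7, 15, 33, 35, 40, 43, 47]
Step 2: n = 9
Step 3: Using the exclusive quartile method:
  Q1 = 6.5
  Q2 (median) = 33
  Q3 = 41.5
  IQR = Q3 - Q1 = 41.5 - 6.5 = 35
Step 4: IQR = 35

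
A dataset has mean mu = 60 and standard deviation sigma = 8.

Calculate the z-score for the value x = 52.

-1

Step 1: Recall the z-score formula: z = (x - mu) / sigma
Step 2: Substitute values: z = (52 - 60) / 8
Step 3: z = -8 / 8 = -1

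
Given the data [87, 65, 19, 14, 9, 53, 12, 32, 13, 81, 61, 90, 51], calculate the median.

51

Step 1: Sort the data in ascending order: [9, 12, 13, 14, 19, 32, 51, 53, 61, 65, 81, 87, 90]
Step 2: The number of values is n = 13.
Step 3: Since n is odd, the median is the middle value at position 7: 51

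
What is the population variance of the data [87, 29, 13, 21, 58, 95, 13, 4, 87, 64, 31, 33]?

954.7431

Step 1: Compute the mean: (87 + 29 + 13 + 21 + 58 + 95 + 13 + 4 + 87 + 64 + 31 + 33) / 12 = 44.5833
Step 2: Compute squared deviations from the mean:
  (87 - 44.5833)^2 = 1799.1736
  (29 - 44.5833)^2 = 242.8403
  (13 - 44.5833)^2 = 997.5069
  (21 - 44.5833)^2 = 556.1736
  (58 - 44.5833)^2 = 180.0069
  (95 - 44.5833)^2 = 2541.8403
  (13 - 44.5833)^2 = 997.5069
  (4 - 44.5833)^2 = 1647.0069
  (87 - 44.5833)^2 = 1799.1736
  (64 - 44.5833)^2 = 377.0069
  (31 - 44.5833)^2 = 184.5069
  (33 - 44.5833)^2 = 134.1736
Step 3: Sum of squared deviations = 11456.9167
Step 4: Population variance = 11456.9167 / 12 = 954.7431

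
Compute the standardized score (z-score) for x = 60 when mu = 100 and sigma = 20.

-2

Step 1: Recall the z-score formula: z = (x - mu) / sigma
Step 2: Substitute values: z = (60 - 100) / 20
Step 3: z = -40 / 20 = -2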